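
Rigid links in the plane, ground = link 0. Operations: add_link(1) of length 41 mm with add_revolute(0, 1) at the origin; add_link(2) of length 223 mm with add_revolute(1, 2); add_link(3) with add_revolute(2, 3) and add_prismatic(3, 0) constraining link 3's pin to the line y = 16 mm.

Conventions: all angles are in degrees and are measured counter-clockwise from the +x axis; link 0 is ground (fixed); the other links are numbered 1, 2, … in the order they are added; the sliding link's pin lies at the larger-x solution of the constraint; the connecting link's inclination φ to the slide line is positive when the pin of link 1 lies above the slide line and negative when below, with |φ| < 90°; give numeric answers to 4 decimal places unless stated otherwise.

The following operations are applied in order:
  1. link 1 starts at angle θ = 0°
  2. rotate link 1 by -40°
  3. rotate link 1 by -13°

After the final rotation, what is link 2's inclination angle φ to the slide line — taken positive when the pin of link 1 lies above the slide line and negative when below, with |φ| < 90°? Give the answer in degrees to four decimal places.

geometry: r = 41 mm, L = 223 mm, e = 16 mm; θ starts at 0°
rotate link 1 by -40°: θ ← 0° -40° = -40°
rotate link 1 by -13°: θ ← -40° -13° = -53°
h = r sin θ − e = -32.744056 − 16 = -48.744056
sin φ = h / L = -48.744056 / 223 = -0.21858321
φ = arcsin(-0.21858321) = -12.625832°

-12.6258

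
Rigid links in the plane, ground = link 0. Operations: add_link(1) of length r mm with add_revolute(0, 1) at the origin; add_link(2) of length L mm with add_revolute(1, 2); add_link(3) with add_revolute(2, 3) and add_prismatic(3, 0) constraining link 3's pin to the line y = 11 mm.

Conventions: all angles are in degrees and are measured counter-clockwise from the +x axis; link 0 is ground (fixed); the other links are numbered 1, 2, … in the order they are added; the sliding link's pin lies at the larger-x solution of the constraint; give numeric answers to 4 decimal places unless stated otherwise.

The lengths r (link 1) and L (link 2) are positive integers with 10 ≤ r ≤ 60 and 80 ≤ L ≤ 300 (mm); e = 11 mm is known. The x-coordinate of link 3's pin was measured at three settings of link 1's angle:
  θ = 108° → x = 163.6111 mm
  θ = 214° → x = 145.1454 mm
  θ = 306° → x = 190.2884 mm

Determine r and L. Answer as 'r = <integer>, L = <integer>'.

constraint per measurement: (x − r cos θ)² + (r sin θ − e)² = L²
subtracting the θ₁ and θ₂ equations cancels the r² and L² terms:
r = (x₁² − x₂²) / (2[(x₁cos θ₁ + e sin θ₁) − (x₂cos θ₂ + e sin θ₂)]) = 32.9999 → r = 33
L² = (x₁ − r cos θ₁)² + (r sin θ₁ − e)² = 30624.9933 → L = 175.0000 → L = 175
check at θ₃=306°: x = 190.2884 (printed 190.2884) ✓

r = 33, L = 175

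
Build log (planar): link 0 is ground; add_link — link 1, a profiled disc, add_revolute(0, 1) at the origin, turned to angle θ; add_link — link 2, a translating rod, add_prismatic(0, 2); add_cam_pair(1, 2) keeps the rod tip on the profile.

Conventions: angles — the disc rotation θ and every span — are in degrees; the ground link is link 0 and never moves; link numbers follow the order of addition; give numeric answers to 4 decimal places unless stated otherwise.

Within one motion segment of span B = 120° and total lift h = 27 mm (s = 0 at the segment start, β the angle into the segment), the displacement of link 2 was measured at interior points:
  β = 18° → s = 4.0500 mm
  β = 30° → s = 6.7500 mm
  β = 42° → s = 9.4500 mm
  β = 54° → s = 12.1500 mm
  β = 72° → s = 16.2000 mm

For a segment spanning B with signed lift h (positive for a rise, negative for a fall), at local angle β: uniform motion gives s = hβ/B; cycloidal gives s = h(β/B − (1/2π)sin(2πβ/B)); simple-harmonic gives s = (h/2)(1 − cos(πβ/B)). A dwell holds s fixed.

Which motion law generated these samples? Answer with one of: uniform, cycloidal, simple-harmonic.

candidates at β/B = r: uniform s = h·r (linear in β); cycloidal s = h·(r − sin(2πr)/(2π)); simple-harmonic s = (h/2)(1 − cos(πr))
β=18°: printed 4.0500 | uniform 4.0500, cycloidal 0.5735, simple-harmonic 1.4714
β=30°: printed 6.7500 | uniform 6.7500, cycloidal 2.4528, simple-harmonic 3.9541
β=42°: printed 9.4500 | uniform 9.4500, cycloidal 5.9735, simple-harmonic 7.3711
β=54°: printed 12.1500 | uniform 12.1500, cycloidal 10.8221, simple-harmonic 11.3881
β=72°: printed 16.2000 | uniform 16.2000, cycloidal 18.7258, simple-harmonic 17.6717
only one law matches every sample → uniform

uniform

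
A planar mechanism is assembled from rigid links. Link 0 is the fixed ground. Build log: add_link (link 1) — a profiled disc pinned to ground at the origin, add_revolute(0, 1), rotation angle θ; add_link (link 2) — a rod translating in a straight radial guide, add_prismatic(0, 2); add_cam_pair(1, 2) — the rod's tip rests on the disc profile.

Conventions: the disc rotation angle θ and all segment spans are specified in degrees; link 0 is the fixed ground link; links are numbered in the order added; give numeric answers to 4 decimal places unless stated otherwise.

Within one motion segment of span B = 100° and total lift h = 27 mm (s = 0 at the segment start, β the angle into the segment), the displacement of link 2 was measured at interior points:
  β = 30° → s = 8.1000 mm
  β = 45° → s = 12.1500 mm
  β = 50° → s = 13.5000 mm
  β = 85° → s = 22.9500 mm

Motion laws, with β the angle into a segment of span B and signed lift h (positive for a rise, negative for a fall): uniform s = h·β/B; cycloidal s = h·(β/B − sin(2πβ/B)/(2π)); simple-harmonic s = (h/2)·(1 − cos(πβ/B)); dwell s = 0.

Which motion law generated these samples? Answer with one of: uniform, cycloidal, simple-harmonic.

candidates at β/B = r: uniform s = h·r (linear in β); cycloidal s = h·(r − sin(2πr)/(2π)); simple-harmonic s = (h/2)(1 − cos(πr))
β=30°: printed 8.1000 | uniform 8.1000, cycloidal 4.0131, simple-harmonic 5.5649
β=45°: printed 12.1500 | uniform 12.1500, cycloidal 10.8221, simple-harmonic 11.3881
β=50°: printed 13.5000 | uniform 13.5000, cycloidal 13.5000, simple-harmonic 13.5000
β=85°: printed 22.9500 | uniform 22.9500, cycloidal 26.4265, simple-harmonic 25.5286
only one law matches every sample → uniform

uniform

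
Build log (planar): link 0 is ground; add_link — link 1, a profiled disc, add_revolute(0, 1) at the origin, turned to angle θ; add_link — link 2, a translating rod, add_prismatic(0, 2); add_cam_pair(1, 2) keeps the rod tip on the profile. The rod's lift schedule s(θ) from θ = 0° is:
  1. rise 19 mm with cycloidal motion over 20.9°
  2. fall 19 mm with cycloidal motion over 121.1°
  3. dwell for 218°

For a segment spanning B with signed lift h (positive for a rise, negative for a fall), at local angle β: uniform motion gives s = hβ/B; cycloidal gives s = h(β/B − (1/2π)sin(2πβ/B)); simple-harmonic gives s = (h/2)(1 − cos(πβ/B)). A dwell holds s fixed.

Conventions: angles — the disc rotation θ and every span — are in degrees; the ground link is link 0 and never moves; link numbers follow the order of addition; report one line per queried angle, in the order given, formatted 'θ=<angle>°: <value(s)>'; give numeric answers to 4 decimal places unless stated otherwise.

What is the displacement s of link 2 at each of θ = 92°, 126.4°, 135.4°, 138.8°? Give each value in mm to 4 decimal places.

seg 1 [0°–20.9°] cycloidal, h=19: full span → s += 19 → s = 19.0000
seg 2 [20.9°–142°] cycloidal, h=-19: θ=92° here. β=71.1, B=121.1. -19·(0.5871 − sin(2π·0.5871)/(2π)) = -12.7291 → s = 6.2709
seg 2 [20.9°–142°] cycloidal, h=-19: θ=126.4° here. β=105.5, B=121.1. -19·(0.8712 − sin(2π·0.8712)/(2π)) = -18.7414 → s = 0.2586
seg 2 [20.9°–142°] cycloidal, h=-19: θ=135.4° here. β=114.5, B=121.1. -19·(0.9455 − sin(2π·0.9455)/(2π)) = -18.9799 → s = 0.0201
seg 2 [20.9°–142°] cycloidal, h=-19: θ=138.8° here. β=117.9, B=121.1. -19·(0.9736 − sin(2π·0.9736)/(2π)) = -18.9977 → s = 0.0023

θ=92°: 6.2709
θ=126.4°: 0.2586
θ=135.4°: 0.0201
θ=138.8°: 0.0023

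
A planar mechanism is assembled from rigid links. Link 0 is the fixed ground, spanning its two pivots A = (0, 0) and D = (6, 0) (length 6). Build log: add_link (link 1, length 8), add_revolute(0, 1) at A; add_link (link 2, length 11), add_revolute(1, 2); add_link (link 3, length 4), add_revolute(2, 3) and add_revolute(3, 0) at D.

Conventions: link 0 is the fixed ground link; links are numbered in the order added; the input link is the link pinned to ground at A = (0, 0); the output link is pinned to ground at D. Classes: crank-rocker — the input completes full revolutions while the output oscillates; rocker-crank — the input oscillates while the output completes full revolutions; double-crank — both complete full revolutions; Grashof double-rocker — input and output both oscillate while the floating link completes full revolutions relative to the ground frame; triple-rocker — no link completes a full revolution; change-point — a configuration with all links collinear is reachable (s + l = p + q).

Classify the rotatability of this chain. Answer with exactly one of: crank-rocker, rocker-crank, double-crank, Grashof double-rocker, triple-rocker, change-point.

lengths: ground=6, input=8, coupler=11, output=4
sorted: s=4 (shortest), l=11 (longest), p+q=14
s + l = 15 vs p + q = 14
s + l > p + q → non-Grashof → no link fully rotates → triple-rocker

triple-rocker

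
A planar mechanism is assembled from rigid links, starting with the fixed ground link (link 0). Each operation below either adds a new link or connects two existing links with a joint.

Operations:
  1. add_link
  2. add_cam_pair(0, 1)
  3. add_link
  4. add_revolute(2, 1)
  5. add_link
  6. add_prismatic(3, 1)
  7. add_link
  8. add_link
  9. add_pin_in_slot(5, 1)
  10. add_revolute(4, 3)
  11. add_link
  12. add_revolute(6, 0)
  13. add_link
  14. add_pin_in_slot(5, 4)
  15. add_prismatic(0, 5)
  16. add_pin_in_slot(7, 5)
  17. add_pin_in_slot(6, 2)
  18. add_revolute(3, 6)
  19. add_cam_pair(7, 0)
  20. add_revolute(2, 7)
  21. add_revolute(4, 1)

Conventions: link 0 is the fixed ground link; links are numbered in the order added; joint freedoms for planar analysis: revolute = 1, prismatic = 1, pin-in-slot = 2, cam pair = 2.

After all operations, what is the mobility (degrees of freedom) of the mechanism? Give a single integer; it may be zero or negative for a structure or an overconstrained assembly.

L=1 J1=0 J2=0
add link → L=2 J1=0 J2=0
C@0,1 dof=2 J2 → L=2 J1=0 J2=1
add link → L=3 J1=0 J2=1
R@2,1 dof=1 J1 → L=3 J1=1 J2=1
add link → L=4 J1=1 J2=1
P@3,1 dof=1 J1 → L=4 J1=2 J2=1
add link → L=5 J1=2 J2=1
add link → L=6 J1=2 J2=1
PS@5,1 dof=2 J2 → L=6 J1=2 J2=2
R@4,3 dof=1 J1 → L=6 J1=3 J2=2
add link → L=7 J1=3 J2=2
R@6,0 dof=1 J1 → L=7 J1=4 J2=2
add link → L=8 J1=4 J2=2
PS@5,4 dof=2 J2 → L=8 J1=4 J2=3
P@0,5 dof=1 J1 → L=8 J1=5 J2=3
PS@7,5 dof=2 J2 → L=8 J1=5 J2=4
PS@6,2 dof=2 J2 → L=8 J1=5 J2=5
R@3,6 dof=1 J1 → L=8 J1=6 J2=5
C@7,0 dof=2 J2 → L=8 J1=6 J2=6
R@2,7 dof=1 J1 → L=8 J1=7 J2=6
R@4,1 dof=1 J1 → L=8 J1=8 J2=6
M=3(L−1)−2J1−J2=3·7−2·8−6=-1

M = -1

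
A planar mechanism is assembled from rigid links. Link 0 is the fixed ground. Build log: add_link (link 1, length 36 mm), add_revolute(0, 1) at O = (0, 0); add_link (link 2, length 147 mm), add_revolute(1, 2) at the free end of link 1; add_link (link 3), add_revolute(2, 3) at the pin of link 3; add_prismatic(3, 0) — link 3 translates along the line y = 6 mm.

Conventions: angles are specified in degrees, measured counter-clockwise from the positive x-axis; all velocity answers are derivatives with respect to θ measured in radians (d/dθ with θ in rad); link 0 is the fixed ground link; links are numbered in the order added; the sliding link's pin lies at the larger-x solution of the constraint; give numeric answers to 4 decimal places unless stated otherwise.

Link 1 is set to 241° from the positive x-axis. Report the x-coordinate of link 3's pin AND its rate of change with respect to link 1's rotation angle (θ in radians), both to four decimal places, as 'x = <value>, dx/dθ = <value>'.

geometry: r = 36 mm, L = 147 mm, e = 6 mm
crank pin P = (r cos θ, r sin θ) = (-17.453146, -31.486309)
h = r sin θ − e = -31.486309 − 6 = -37.486309
x = r cos θ + √(L² − h²) = -17.453146 + 142.139989 = 124.686843
dx/dθ = −r sin θ − h·r cos θ/√(L² − h²) (θ in radians; h = -37.486309) = 26.883424

x = 124.6868, dx/dθ = 26.8834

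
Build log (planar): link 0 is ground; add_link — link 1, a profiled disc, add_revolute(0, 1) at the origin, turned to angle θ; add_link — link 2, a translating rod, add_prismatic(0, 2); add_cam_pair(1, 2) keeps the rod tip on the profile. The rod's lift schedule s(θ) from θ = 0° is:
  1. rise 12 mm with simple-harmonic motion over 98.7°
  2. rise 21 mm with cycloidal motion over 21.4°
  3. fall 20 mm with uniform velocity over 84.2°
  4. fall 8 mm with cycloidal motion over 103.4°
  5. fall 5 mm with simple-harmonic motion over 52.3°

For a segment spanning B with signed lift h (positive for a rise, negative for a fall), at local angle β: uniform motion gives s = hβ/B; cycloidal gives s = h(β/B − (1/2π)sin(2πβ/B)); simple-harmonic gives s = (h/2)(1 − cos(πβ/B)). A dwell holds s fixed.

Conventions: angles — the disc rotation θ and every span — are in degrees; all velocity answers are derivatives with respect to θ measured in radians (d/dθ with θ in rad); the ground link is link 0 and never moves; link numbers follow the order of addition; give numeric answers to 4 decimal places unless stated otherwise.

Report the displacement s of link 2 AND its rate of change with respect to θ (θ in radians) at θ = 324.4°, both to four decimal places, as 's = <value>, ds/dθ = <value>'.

seg 1 [0°–98.7°] simple-harmonic, h=12: full span → s += 12 → s = 12.0000
seg 2 [98.7°–120.1°] cycloidal, h=21: full span → s += 21 → s = 33.0000
seg 3 [120.1°–204.3°] uniform, h=-20: full span → s += -20 → s = 13.0000
seg 4 [204.3°–307.7°] cycloidal, h=-8: full span → s += -8 → s = 5.0000
seg 5 [307.7°–360°] simple-harmonic, h=-5: θ=324.4° here. β=16.7, B=52.3. -5/2·(1 − cos(π·0.3193)) = -1.1559 → s = 3.8441
velocity in seg [307.7°–360°] (simple-harmonic), θ in radians: β = 16.7° = 0.2915 rad, B = 52.3° = 0.9128 rad; ds/dθ = (πh/(2B)) sin(πβ/B) = (π·(-5)/(2·0.9128)) sin(π·0.3193) = -7.254785 mm/rad

s = 3.8441, ds/dθ = -7.2548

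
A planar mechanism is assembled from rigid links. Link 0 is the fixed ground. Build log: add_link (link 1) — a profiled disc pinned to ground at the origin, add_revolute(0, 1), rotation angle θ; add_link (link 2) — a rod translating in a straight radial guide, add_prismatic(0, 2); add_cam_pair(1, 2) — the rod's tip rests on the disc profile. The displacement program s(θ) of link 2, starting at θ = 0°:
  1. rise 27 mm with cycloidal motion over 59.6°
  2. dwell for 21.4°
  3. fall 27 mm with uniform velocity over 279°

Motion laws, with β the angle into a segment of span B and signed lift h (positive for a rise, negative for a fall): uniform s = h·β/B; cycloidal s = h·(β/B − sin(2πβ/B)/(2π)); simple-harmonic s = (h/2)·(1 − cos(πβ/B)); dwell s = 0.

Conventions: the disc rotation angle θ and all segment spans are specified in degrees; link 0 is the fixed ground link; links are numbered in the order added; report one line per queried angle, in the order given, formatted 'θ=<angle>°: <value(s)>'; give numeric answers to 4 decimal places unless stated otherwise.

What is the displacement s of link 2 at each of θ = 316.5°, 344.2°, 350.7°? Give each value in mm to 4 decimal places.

seg 1 [0°–59.6°] cycloidal, h=27: full span → s += 27 → s = 27.0000
seg 2 [59.6°–81°] dwell: s stays 27.0000
seg 3 [81°–360°] uniform, h=-27: θ=316.5° here. β=235.5, B=279. -27·235.5/279 = -22.7903 → s = 4.2097
seg 3 [81°–360°] uniform, h=-27: θ=344.2° here. β=263.2, B=279. -27·263.2/279 = -25.4710 → s = 1.5290
seg 3 [81°–360°] uniform, h=-27: θ=350.7° here. β=269.7, B=279. -27·269.7/279 = -26.1000 → s = 0.9000

θ=316.5°: 4.2097
θ=344.2°: 1.5290
θ=350.7°: 0.9000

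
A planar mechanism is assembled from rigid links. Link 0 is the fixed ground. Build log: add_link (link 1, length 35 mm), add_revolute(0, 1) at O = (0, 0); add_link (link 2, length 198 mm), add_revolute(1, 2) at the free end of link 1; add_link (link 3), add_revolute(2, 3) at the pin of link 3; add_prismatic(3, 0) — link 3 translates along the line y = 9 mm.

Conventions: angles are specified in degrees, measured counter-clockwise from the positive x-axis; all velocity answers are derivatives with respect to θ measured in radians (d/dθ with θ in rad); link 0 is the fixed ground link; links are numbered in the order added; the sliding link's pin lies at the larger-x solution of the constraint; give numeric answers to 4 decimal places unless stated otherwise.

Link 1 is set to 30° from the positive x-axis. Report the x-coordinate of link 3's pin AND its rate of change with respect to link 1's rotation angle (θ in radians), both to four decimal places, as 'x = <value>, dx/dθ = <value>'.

geometry: r = 35 mm, L = 198 mm, e = 9 mm
crank pin P = (r cos θ, r sin θ) = (30.310889, 17.500000)
h = r sin θ − e = 17.500000 − 9 = 8.500000
x = r cos θ + √(L² − h²) = 30.310889 + 197.817466 = 228.128355
dx/dθ = −r sin θ − h·r cos θ/√(L² − h²) (θ in radians; h = 8.500000) = -18.802426

x = 228.1284, dx/dθ = -18.8024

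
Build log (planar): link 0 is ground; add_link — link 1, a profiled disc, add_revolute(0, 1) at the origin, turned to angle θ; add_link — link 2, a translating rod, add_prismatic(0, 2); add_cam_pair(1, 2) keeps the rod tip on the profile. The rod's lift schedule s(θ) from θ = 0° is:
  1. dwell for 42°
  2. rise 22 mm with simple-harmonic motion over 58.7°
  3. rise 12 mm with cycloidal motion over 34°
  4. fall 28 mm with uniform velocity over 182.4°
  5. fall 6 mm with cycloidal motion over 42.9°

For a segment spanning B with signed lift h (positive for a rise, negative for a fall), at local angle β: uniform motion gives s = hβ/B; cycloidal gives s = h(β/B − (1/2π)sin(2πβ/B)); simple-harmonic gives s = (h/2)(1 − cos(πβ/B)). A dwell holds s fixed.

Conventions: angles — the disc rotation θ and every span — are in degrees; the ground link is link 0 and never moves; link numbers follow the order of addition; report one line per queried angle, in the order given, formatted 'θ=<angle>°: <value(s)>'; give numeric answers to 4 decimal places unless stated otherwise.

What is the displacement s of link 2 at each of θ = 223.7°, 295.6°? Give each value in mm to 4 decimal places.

seg 1 [0°–42°] dwell: s stays 0.0000
seg 2 [42°–100.7°] simple-harmonic, h=22: full span → s += 22 → s = 22.0000
seg 3 [100.7°–134.7°] cycloidal, h=12: full span → s += 12 → s = 34.0000
seg 4 [134.7°–317.1°] uniform, h=-28: θ=223.7° here. β=89, B=182.4. -28·89/182.4 = -13.6623 → s = 20.3377
seg 4 [134.7°–317.1°] uniform, h=-28: θ=295.6° here. β=160.9, B=182.4. -28·160.9/182.4 = -24.6996 → s = 9.3004

θ=223.7°: 20.3377
θ=295.6°: 9.3004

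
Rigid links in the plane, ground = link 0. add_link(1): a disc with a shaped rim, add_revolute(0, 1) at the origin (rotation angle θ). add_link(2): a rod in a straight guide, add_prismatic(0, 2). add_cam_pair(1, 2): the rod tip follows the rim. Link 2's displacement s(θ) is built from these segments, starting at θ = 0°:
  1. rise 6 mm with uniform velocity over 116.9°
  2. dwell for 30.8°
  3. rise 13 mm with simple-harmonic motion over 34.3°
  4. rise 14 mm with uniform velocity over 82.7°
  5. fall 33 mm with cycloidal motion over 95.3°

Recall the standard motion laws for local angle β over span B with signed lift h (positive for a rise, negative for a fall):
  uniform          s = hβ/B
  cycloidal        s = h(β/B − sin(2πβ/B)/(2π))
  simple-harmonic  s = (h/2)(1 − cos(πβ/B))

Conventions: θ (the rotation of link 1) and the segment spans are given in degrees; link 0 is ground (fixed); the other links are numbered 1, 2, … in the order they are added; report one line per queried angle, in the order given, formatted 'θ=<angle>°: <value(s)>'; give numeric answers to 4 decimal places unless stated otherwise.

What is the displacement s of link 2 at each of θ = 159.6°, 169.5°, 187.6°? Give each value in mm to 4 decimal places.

segment 1 (0° to 116.9°, uniform, h = 6) is passed completely: s = 0.0000 + (6) = 6.0000
segment 2 (116.9° to 147.7°, dwell): s unchanged at 6.0000
θ = 159.6° falls in segment 3 (147.7° to 182°, simple-harmonic, h = 13): β = 159.6 − 147.7 = 11.9°, B = 34.3°; Δs = 13/2·(1 − cos(π·0.3469)) = 3.4935; s = 6.0000 + 3.4935 = 9.4935
θ = 169.5° falls in segment 3 (147.7° to 182°, simple-harmonic, h = 13): β = 169.5 − 147.7 = 21.8°, B = 34.3°; Δs = 13/2·(1 − cos(π·0.6356)) = 9.1854; s = 6.0000 + 9.1854 = 15.1854
segment 3 (147.7° to 182°, simple-harmonic, h = 13) is passed completely: s = 6.0000 + (13) = 19.0000
θ = 187.6° falls in segment 4 (182° to 264.7°, uniform, h = 14): β = 187.6 − 182 = 5.6°, B = 82.7°; Δs = 14·5.6/82.7 = 0.9480; s = 19.0000 + 0.9480 = 19.9480

θ=159.6°: 9.4935
θ=169.5°: 15.1854
θ=187.6°: 19.9480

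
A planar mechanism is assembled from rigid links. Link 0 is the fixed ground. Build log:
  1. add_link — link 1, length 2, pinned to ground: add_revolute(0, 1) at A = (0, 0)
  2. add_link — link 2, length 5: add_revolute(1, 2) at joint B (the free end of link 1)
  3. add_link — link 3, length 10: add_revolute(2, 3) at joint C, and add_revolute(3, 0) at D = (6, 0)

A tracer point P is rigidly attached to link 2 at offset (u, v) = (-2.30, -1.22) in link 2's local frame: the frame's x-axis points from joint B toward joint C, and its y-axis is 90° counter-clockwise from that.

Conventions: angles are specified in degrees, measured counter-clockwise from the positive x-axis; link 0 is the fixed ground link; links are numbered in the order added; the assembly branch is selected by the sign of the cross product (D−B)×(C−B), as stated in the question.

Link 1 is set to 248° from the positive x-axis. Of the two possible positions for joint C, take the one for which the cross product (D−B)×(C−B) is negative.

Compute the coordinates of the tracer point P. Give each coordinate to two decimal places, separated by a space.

A=(0,0), D=(6.00,0)
B = A + 2.00·(cos248°, sin248°) = (-0.7492, -1.8544)
|BD| = 6.9993
circle(B,5.00) ∩ circle(D,10.00): a=-1.8580, h=4.6420
  candidates: C₊=(-3.7706,2.1295) cross=32.491; C₋=(-1.3110,-6.8227) cross=-32.491
  branch - wants cross < 0 → take C=(-1.3110,-6.8227) (cross=-32.491)
ex = (C−B)/|BC| = (-0.1124,-0.9937); ey = (0.9937,-0.1124)
P = B + -2.30·ex + -1.22·ey = (-1.7031,0.5681)

-1.70 0.57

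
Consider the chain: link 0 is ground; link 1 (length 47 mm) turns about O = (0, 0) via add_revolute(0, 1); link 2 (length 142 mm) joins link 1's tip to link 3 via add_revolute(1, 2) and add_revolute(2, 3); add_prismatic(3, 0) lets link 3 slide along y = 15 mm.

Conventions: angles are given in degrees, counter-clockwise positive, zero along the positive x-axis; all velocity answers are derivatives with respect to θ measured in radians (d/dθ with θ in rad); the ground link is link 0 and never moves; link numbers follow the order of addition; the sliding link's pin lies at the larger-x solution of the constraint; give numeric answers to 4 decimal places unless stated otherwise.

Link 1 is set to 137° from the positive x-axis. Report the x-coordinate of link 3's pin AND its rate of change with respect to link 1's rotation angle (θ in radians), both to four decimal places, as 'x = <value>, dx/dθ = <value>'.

geometry: r = 47 mm, L = 142 mm, e = 15 mm
crank pin P = (r cos θ, r sin θ) = (-34.373624, 32.053923)
h = r sin θ − e = 32.053923 − 15 = 17.053923
x = r cos θ + √(L² − h²) = -34.373624 + 140.972209 = 106.598585
dx/dθ = −r sin θ − h·r cos θ/√(L² − h²) (θ in radians; h = 17.053923) = -27.895620

x = 106.5986, dx/dθ = -27.8956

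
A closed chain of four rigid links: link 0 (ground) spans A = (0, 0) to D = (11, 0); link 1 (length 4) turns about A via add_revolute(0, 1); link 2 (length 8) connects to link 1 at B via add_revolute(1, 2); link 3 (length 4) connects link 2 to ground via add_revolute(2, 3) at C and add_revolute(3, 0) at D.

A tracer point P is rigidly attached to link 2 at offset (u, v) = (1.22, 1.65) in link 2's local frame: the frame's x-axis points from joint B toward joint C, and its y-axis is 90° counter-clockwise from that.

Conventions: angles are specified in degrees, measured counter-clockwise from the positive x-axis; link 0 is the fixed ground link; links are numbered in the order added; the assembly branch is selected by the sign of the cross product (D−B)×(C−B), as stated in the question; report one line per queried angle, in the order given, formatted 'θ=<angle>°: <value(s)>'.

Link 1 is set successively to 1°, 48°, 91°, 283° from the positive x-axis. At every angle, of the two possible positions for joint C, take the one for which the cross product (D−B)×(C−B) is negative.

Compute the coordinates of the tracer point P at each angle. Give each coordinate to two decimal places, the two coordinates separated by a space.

A=(0,0), D=(11.00,0)
θ=1°: B = A + 4.00·(cos1°, sin1°) = (3.9994, 0.0698)
θ=1°: |BD| = 7.0010
θ=1°: circle(B,8.00) ∩ circle(D,4.00): a=6.9286, h=3.9993
θ=1°:   candidates: C₊=(10.9675,3.9999) cross=27.999; C₋=(10.8877,-3.9984) cross=-27.999
θ=1°:   branch - wants cross < 0 → take C=(10.8877,-3.9984) (cross=-27.999)
θ=1°: ex = (C−B)/|BC| = (0.8610,-0.5085); ey = (0.5085,0.8610)
θ=1°: P = B + 1.22·ex + 1.65·ey = (5.8889,0.8701)
θ=48°: B = A + 4.00·(cos48°, sin48°) = (2.6765, 2.9726)
θ=48°: |BD| = 8.8384
θ=48°: circle(B,8.00) ∩ circle(D,4.00): a=7.1346, h=3.6190
θ=48°:   candidates: C₊=(10.6127,3.9812) cross=31.986; C₋=(8.1783,-2.8352) cross=-31.986
θ=48°:   branch - wants cross < 0 → take C=(8.1783,-2.8352) (cross=-31.986)
θ=48°: ex = (C−B)/|BC| = (0.6877,-0.7260); ey = (0.7260,0.6877)
θ=48°: P = B + 1.22·ex + 1.65·ey = (4.7134,3.2216)
θ=91°: B = A + 4.00·(cos91°, sin91°) = (-0.0698, 3.9994)
θ=91°: |BD| = 11.7701
θ=91°: circle(B,8.00) ∩ circle(D,4.00): a=7.9241, h=1.0992
θ=91°:   candidates: C₊=(7.7563,2.3407) cross=12.938; C₋=(7.0093,0.2730) cross=-12.938
θ=91°:   branch - wants cross < 0 → take C=(7.0093,0.2730) (cross=-12.938)
θ=91°: ex = (C−B)/|BC| = (0.8849,-0.4658); ey = (0.4658,0.8849)
θ=91°: P = B + 1.22·ex + 1.65·ey = (1.7783,4.8912)
θ=283°: B = A + 4.00·(cos283°, sin283°) = (0.8998, -3.8975)
θ=283°: |BD| = 10.8261
θ=283°: circle(B,8.00) ∩ circle(D,4.00): a=7.6299, h=2.4051
θ=283°:   candidates: C₊=(7.1523,1.0932) cross=26.038; C₋=(8.8840,-3.3945) cross=-26.038
θ=283°:   branch - wants cross < 0 → take C=(8.8840,-3.3945) (cross=-26.038)
θ=283°: ex = (C−B)/|BC| = (0.9980,0.0629); ey = (-0.0629,0.9980)
θ=283°: P = B + 1.22·ex + 1.65·ey = (2.0136,-2.1740)

θ=1°: 5.89 0.87
θ=48°: 4.71 3.22
θ=91°: 1.78 4.89
θ=283°: 2.01 -2.17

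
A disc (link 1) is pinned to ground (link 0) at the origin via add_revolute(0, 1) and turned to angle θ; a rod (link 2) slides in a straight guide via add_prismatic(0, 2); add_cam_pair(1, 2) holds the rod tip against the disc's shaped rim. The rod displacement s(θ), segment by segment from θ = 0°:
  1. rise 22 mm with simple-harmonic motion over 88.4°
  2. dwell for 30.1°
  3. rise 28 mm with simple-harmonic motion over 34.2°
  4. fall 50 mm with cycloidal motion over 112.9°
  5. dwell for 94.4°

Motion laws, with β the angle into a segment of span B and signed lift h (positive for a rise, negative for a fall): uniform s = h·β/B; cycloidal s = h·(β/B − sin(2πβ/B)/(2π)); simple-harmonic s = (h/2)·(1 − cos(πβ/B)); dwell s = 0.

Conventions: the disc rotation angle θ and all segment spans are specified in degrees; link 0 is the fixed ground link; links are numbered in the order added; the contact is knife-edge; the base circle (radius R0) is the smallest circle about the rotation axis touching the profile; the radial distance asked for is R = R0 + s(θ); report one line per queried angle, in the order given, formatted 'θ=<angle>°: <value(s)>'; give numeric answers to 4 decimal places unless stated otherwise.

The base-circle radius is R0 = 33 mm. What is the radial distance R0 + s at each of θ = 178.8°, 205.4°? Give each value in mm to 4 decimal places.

segment 1 (0° to 88.4°, simple-harmonic, h = 22) is passed completely: s = 0.0000 + (22) = 22.0000
segment 2 (88.4° to 118.5°, dwell): s unchanged at 22.0000
segment 3 (118.5° to 152.7°, simple-harmonic, h = 28) is passed completely: s = 22.0000 + (28) = 50.0000
θ = 178.8° falls in segment 4 (152.7° to 265.6°, cycloidal, h = -50): β = 178.8 − 152.7 = 26.1°, B = 112.9°; Δs = -50·(0.2312 − sin(2π·0.2312)/(2π)) = -3.6567; s = 50.0000 − 3.6567 = 46.3433
θ = 205.4° falls in segment 4 (152.7° to 265.6°, cycloidal, h = -50): β = 205.4 − 152.7 = 52.7°, B = 112.9°; Δs = -50·(0.4668 − sin(2π·0.4668)/(2π)) = -21.6905; s = 50.0000 − 21.6905 = 28.3095
θ=178.8°: R = R0 + s = 33 + 46.3433 = 79.3433
θ=205.4°: R = R0 + s = 33 + 28.3095 = 61.3095

θ=178.8°: 79.3433
θ=205.4°: 61.3095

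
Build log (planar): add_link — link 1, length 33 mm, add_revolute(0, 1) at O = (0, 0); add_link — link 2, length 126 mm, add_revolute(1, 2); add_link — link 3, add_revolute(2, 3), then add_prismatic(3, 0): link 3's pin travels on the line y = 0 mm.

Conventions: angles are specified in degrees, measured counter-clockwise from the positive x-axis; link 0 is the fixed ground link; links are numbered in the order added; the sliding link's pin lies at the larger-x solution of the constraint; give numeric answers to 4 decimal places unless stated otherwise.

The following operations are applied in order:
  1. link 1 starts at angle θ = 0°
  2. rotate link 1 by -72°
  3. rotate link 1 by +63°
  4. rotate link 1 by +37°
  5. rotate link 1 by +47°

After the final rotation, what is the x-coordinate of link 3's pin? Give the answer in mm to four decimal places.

geometry: r = 33 mm, L = 126 mm, e = 0 mm; θ starts at 0°
rotate link 1 by -72°: θ ← 0° -72° = -72°
rotate link 1 by +63°: θ ← -72° +63° = -9°
rotate link 1 by +37°: θ ← -9° +37° = 28°
rotate link 1 by +47°: θ ← 28° +47° = 75°
crank pin P = (r cos θ, r sin θ) = (8.541028, 31.875552)
h = r sin θ − e = 31.875552 − 0 = 31.875552
x = r cos θ + √(L² − h²) = 8.541028 + 121.901391 = 130.442420

130.4424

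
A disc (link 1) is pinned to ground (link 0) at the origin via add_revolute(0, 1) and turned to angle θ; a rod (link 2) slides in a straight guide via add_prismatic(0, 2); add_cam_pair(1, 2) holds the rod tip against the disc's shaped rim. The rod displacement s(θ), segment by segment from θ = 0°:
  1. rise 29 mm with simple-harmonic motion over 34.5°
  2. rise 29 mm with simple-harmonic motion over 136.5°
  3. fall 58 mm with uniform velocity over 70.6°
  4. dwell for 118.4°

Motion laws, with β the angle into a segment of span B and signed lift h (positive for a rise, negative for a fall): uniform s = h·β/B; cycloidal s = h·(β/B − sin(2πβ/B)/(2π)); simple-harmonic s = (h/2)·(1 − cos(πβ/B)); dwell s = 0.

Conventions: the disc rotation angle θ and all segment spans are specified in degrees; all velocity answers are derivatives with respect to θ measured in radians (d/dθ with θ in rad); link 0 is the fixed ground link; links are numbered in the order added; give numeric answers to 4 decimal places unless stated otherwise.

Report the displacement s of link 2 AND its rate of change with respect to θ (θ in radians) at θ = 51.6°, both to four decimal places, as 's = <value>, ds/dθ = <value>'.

segment 1 (0° to 34.5°, simple-harmonic, h = 29) is passed completely: s = 0.0000 + (29) = 29.0000
θ = 51.6° falls in segment 2 (34.5° to 171°, simple-harmonic, h = 29): β = 51.6 − 34.5 = 17.1°, B = 136.5°; Δs = 29/2·(1 − cos(π·0.1253)) = 1.1085; s = 29.0000 + 1.1085 = 30.1085
velocity in seg [34.5°–171°] (simple-harmonic), θ in radians: β = 17.1° = 0.2985 rad, B = 136.5° = 2.3824 rad; ds/dθ = (πh/(2B)) sin(πβ/B) = (π·29/(2·2.3824)) sin(π·0.1253) = 7.332487 mm/rad

s = 30.1085, ds/dθ = 7.3325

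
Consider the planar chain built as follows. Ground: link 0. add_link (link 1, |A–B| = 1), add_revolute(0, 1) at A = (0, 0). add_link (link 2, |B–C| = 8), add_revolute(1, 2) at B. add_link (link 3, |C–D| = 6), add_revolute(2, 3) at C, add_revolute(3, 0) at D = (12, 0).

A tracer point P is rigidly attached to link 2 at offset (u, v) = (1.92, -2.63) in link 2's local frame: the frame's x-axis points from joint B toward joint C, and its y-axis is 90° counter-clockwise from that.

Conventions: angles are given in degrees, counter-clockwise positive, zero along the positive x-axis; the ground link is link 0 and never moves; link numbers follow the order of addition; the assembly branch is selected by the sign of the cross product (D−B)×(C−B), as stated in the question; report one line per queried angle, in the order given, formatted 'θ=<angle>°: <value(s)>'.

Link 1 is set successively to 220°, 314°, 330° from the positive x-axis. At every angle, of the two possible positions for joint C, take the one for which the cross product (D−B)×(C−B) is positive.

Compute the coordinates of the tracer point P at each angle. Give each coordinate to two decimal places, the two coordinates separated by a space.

A=(0,0), D=(12.00,0)
θ=220°: B = A + 1.00·(cos220°, sin220°) = (-0.7660, -0.6428)
θ=220°: |BD| = 12.7822
θ=220°: circle(B,8.00) ∩ circle(D,6.00): a=7.4864, h=2.8203
θ=220°:   candidates: C₊=(6.5690,2.5504) cross=36.050; C₋=(6.8527,-3.0831) cross=-36.050
θ=220°:   branch + wants cross > 0 → take C=(6.5690,2.5504) (cross=36.050)
θ=220°: ex = (C−B)/|BC| = (0.9169,0.3992); ey = (-0.3992,0.9169)
θ=220°: P = B + 1.92·ex + -2.63·ey = (2.0441,-2.2878)
θ=314°: B = A + 1.00·(cos314°, sin314°) = (0.6947, -0.7193)
θ=314°: |BD| = 11.3282
θ=314°: circle(B,8.00) ∩ circle(D,6.00): a=6.9000, h=4.0485
θ=314°:   candidates: C₊=(7.3236,3.7592) cross=45.863; C₋=(7.8378,-4.3216) cross=-45.863
θ=314°:   branch + wants cross > 0 → take C=(7.3236,3.7592) (cross=45.863)
θ=314°: ex = (C−B)/|BC| = (0.8286,0.5598); ey = (-0.5598,0.8286)
θ=314°: P = B + 1.92·ex + -2.63·ey = (3.7579,-1.8238)
θ=330°: B = A + 1.00·(cos330°, sin330°) = (0.8660, -0.5000)
θ=330°: |BD| = 11.1452
θ=330°: circle(B,8.00) ∩ circle(D,6.00): a=6.8287, h=4.1675
θ=330°:   candidates: C₊=(7.5009,3.9697) cross=46.448; C₋=(7.8749,-4.3570) cross=-46.448
θ=330°:   branch + wants cross > 0 → take C=(7.5009,3.9697) (cross=46.448)
θ=330°: ex = (C−B)/|BC| = (0.8294,0.5587); ey = (-0.5587,0.8294)
θ=330°: P = B + 1.92·ex + -2.63·ey = (3.9278,-1.6085)

θ=220°: 2.04 -2.29
θ=314°: 3.76 -1.82
θ=330°: 3.93 -1.61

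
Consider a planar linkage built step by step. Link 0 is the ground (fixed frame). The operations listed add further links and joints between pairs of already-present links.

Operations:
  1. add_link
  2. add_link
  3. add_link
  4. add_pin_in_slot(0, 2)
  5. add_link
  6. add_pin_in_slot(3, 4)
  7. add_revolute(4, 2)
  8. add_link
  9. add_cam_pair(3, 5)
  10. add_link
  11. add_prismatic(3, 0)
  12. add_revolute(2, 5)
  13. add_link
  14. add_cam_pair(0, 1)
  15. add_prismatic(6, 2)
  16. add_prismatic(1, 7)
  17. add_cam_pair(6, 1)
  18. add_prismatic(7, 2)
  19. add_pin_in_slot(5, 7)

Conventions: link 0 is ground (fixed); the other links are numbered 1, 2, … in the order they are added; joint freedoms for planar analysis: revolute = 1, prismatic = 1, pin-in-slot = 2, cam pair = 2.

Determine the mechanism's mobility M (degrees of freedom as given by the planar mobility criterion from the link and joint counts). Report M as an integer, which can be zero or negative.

(L,J1,J2)=(1,0,0); link0 fixed
link1: (2,0,0)
link2: (3,0,0)
link3: (4,0,0)
PS 0-2 [J2]: (4,0,1)
link4: (5,0,1)
PS 3-4 [J2]: (5,0,2)
R 4-2 [J1]: (5,1,2)
link5: (6,1,2)
C 3-5 [J2]: (6,1,3)
link6: (7,1,3)
P 3-0 [J1]: (7,2,3)
R 2-5 [J1]: (7,3,3)
link7: (8,3,3)
C 0-1 [J2]: (8,3,4)
P 6-2 [J1]: (8,4,4)
P 1-7 [J1]: (8,5,4)
C 6-1 [J2]: (8,5,5)
P 7-2 [J1]: (8,6,5)
PS 5-7 [J2]: (8,6,6)
Grübler: 3·7 − 2·6 − 6 = 3

M = 3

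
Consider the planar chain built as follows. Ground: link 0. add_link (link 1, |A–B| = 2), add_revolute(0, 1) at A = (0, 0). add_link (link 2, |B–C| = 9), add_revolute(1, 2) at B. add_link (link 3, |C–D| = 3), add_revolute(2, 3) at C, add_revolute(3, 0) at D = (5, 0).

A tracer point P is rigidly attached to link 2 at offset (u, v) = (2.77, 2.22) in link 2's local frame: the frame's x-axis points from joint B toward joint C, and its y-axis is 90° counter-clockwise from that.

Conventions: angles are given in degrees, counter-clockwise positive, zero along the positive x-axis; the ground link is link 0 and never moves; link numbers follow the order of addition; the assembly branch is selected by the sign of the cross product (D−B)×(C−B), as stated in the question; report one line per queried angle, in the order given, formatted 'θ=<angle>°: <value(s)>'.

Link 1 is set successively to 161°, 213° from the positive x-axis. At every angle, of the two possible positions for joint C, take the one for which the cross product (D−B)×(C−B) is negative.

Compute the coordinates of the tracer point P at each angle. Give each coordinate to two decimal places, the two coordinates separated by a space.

A=(0,0), D=(5.00,0)
θ=161°: B = A + 2.00·(cos161°, sin161°) = (-1.8910, 0.6511)
θ=161°: |BD| = 6.9217
θ=161°: circle(B,9.00) ∩ circle(D,3.00): a=8.6619, h=2.4437
θ=161°:   candidates: C₊=(6.9623,2.2692) cross=16.915; C₋=(6.5025,-2.5966) cross=-16.915
θ=161°:   branch - wants cross < 0 → take C=(6.5025,-2.5966) (cross=-16.915)
θ=161°: ex = (C−B)/|BC| = (0.9326,-0.3609); ey = (0.3609,0.9326)
θ=161°: P = B + 2.77·ex + 2.22·ey = (1.4934,1.7220)
θ=213°: B = A + 2.00·(cos213°, sin213°) = (-1.6773, -1.0893)
θ=213°: |BD| = 6.7656
θ=213°: circle(B,9.00) ∩ circle(D,3.00): a=8.7038, h=2.2898
θ=213°:   candidates: C₊=(6.5443,2.5720) cross=15.492; C₋=(7.2816,-1.9479) cross=-15.492
θ=213°:   branch - wants cross < 0 → take C=(7.2816,-1.9479) (cross=-15.492)
θ=213°: ex = (C−B)/|BC| = (0.9954,-0.0954); ey = (0.0954,0.9954)
θ=213°: P = B + 2.77·ex + 2.22·ey = (1.2918,0.8563)

θ=161°: 1.49 1.72
θ=213°: 1.29 0.86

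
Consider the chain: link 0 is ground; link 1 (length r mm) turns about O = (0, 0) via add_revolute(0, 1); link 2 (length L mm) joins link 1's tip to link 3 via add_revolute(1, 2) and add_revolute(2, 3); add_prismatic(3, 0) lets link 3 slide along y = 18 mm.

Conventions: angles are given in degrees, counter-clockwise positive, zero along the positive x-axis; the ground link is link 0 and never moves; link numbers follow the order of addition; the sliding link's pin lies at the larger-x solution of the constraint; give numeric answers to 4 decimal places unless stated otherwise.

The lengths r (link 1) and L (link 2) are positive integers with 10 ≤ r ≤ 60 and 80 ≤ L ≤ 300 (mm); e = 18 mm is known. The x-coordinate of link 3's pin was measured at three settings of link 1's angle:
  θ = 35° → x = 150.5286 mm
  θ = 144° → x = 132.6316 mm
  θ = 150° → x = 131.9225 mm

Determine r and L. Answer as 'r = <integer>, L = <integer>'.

constraint per measurement: (x − r cos θ)² + (r sin θ − e)² = L²
subtracting the θ₁ and θ₂ equations cancels the r² and L² terms:
r = (x₁² − x₂²) / (2[(x₁cos θ₁ + e sin θ₁) − (x₂cos θ₂ + e sin θ₂)]) = 11.0000 → r = 11
L² = (x₁ − r cos θ₁)² + (r sin θ₁ − e)² = 20163.9953 → L = 142.0000 → L = 142
check at θ₃=150°: x = 131.9225 (printed 131.9225) ✓

r = 11, L = 142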